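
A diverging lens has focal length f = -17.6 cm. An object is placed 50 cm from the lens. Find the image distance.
1/di = 1/f − 1/do → di = -13.02 cm (virtual image)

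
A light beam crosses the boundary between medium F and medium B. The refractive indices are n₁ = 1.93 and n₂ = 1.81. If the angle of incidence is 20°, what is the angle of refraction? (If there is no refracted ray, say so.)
sin θ₂ = (n₁/n₂)·sin θ₁ = 0.3647 → θ₂ = 21.39°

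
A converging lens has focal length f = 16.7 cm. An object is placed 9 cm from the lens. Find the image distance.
1/di = 1/f − 1/do → di = -19.52 cm (virtual image)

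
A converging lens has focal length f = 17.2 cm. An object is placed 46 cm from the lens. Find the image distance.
1/di = 1/f − 1/do → di = 27.47 cm (real image)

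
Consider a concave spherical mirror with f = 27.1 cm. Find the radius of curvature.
R = 2|f| = 54.2 cm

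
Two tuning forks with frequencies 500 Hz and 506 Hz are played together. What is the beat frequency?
6 Hz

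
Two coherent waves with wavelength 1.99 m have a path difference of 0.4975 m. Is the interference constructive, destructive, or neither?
neither (partial) — path difference = 0.25λ, neither a whole number of wavelengths nor an odd multiple of λ/2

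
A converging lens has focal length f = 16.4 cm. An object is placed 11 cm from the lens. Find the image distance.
1/di = 1/f − 1/do → di = -33.41 cm (virtual image)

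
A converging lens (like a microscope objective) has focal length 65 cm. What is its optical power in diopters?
P = 1/f = 1.538 D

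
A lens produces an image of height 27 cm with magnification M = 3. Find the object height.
ho = |hi|/|M| = 9 cm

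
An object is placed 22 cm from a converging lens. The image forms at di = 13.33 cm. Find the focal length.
1/f = 1/do + 1/di → f = 8.301 cm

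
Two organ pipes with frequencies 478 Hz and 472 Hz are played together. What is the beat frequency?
6 Hz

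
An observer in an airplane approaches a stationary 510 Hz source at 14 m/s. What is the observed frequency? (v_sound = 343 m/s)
f_obs = f·(v + v_o)/v = 530.8 Hz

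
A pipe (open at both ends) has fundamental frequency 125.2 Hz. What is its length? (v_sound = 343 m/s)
L = v/(2f₁) = 1.37 m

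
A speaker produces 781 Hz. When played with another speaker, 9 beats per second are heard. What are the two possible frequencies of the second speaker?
f₂ = 781 ± 9 Hz → 790 Hz or 772 Hz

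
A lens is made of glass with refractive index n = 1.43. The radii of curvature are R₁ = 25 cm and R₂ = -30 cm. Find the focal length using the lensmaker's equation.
1/f = (n − 1)(1/R₁ − 1/R₂) → f = 31.71 cm (converging lens)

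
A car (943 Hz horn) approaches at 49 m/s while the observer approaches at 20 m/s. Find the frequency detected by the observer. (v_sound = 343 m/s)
f_obs = f·(v + v_o)/(v − v_s) = 1164 Hz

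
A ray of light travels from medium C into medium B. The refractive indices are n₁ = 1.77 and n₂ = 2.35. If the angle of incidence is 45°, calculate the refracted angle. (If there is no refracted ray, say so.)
sin θ₂ = (n₁/n₂)·sin θ₁ = 0.5326 → θ₂ = 32.18°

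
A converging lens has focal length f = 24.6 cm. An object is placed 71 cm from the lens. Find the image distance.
1/di = 1/f − 1/do → di = 37.64 cm (real image)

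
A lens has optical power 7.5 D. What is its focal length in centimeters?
f = 1/P = 13.33 cm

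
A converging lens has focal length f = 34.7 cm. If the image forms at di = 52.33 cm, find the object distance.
1/do = 1/f − 1/di → do = 103 cm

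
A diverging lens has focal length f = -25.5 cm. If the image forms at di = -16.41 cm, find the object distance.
1/do = 1/f − 1/di → do = 46.03 cm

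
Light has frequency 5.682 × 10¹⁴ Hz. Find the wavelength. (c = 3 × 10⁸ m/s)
λ = c/f = 528 nm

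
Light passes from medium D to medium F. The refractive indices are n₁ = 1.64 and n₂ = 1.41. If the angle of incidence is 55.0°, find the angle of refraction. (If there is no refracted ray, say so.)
sin θ₂ = (n₁/n₂)·sin θ₁ = 0.9528 → θ₂ = 72.32°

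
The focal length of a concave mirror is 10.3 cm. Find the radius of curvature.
R = 2|f| = 20.6 cm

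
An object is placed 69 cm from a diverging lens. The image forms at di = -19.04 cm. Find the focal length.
1/f = 1/do + 1/di → f = -26.3 cm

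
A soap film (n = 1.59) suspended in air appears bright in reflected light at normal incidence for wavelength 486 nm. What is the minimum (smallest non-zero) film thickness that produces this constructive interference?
2nt = (m − ½)λ with m = 1 → t = (m − ½)λ/(2n) = 76.42 nm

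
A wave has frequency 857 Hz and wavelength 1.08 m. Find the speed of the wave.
v = fλ = 925.6 m/s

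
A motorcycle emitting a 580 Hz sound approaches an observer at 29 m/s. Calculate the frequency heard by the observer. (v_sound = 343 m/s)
f_obs = f·v/(v − v_s) = 633.6 Hz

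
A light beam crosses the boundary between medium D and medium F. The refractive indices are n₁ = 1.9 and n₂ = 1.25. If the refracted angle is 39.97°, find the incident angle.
sin θ₁ = (n₂/n₁)·sin θ₂ → θ₁ = 25°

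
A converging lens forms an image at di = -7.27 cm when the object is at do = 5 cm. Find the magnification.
M = −di/do = 1.454 (upright image)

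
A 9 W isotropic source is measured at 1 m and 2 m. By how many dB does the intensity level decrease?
Δβ = 20·log₁₀(r₂/r₁) = 6.021 dB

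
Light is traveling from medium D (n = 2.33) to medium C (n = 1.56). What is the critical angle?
θc = arcsin(n₂/n₁) = 42.03°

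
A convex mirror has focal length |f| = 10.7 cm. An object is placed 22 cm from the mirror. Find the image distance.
f = −10.7 cm (convex); 1/di = 1/f − 1/do → di = -7.199 cm (virtual image, behind mirror)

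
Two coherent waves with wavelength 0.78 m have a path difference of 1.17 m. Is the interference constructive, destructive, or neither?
destructive — path difference = 1.5λ, an odd multiple of λ/2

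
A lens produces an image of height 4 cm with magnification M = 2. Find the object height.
ho = |hi|/|M| = 2 cm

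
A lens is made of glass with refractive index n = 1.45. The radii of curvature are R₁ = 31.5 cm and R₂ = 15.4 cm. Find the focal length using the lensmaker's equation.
1/f = (n − 1)(1/R₁ − 1/R₂) → f = -66.96 cm (diverging lens)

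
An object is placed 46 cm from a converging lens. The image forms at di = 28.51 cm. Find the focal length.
1/f = 1/do + 1/di → f = 17.6 cm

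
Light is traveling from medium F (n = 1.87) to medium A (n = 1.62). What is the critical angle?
θc = arcsin(n₂/n₁) = 60.03°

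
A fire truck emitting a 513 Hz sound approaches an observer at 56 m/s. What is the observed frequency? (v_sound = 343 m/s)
f_obs = f·v/(v − v_s) = 613.1 Hz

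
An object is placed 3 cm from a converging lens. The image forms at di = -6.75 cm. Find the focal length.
1/f = 1/do + 1/di → f = 5.4 cm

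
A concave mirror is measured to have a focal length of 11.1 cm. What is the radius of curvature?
R = 2|f| = 22.2 cm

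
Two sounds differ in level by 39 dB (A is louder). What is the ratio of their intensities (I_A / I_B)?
I_A/I_B = 10^(Δβ/10) = 7943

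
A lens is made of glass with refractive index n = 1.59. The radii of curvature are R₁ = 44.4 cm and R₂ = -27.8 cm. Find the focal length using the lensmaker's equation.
1/f = (n − 1)(1/R₁ − 1/R₂) → f = 28.98 cm (converging lens)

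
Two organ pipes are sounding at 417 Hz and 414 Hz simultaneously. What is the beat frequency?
3 Hz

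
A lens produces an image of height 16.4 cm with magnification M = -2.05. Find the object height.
ho = |hi|/|M| = 8 cm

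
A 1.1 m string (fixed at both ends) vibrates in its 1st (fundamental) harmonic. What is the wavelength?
λₙ = 2L/n = 2.2 m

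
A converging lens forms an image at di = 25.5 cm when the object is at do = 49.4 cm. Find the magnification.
M = −di/do = -0.5162 (inverted image)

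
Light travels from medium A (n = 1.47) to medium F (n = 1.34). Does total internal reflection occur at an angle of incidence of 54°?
θc = arcsin(n₂/n₁) = 65.72°; 54° < θc, so no — the ray refracts.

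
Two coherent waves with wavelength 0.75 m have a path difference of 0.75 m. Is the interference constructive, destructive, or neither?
constructive — path difference = 1λ, a whole number of wavelengths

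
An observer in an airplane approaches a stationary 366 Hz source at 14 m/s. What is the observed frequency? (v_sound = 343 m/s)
f_obs = f·(v + v_o)/v = 380.9 Hz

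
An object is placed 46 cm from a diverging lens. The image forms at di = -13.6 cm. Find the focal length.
1/f = 1/do + 1/di → f = -19.31 cm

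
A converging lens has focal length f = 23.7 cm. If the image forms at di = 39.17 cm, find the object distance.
1/do = 1/f − 1/di → do = 60.01 cm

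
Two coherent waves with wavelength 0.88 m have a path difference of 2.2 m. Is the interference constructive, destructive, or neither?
destructive — path difference = 2.5λ, an odd multiple of λ/2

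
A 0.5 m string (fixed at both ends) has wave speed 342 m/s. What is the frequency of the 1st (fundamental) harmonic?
fₙ = nv/(2L) = 342 Hz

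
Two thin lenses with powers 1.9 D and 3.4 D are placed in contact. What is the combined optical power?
P_total = P₁ + P₂ = 5.3 D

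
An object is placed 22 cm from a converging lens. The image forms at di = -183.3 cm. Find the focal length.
1/f = 1/do + 1/di → f = 25 cm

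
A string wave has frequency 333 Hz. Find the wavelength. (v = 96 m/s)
λ = v/f = 0.2883 m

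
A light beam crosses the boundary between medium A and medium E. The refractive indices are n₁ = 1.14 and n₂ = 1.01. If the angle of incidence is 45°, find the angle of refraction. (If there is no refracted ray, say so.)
sin θ₂ = (n₁/n₂)·sin θ₁ = 0.7981 → θ₂ = 52.95°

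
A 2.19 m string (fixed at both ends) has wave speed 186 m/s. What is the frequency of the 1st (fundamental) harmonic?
fₙ = nv/(2L) = 42.47 Hz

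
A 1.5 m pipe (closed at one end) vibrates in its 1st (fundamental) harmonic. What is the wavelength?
λₙ = 4L/n = 6 m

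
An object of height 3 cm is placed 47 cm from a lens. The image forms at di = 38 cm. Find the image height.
hi = (-di/do) × ho = -2.426 cm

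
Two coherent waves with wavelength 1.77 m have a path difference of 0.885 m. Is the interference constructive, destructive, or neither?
destructive — path difference = 0.5λ, an odd multiple of λ/2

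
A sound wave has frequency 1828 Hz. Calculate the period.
T = 1/f = 5.470 × 10⁻⁴ s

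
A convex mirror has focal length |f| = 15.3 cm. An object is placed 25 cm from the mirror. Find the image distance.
f = −15.3 cm (convex); 1/di = 1/f − 1/do → di = -9.491 cm (virtual image, behind mirror)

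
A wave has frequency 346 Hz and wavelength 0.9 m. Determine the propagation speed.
v = fλ = 311.4 m/s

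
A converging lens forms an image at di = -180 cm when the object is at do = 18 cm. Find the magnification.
M = −di/do = 10 (upright image)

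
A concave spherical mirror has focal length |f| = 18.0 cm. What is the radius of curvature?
R = 2|f| = 36 cm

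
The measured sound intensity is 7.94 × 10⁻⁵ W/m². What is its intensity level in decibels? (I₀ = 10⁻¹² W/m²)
β = 10·log₁₀(I/I₀) = 79 dB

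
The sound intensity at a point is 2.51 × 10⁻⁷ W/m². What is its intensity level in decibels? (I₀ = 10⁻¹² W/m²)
β = 10·log₁₀(I/I₀) = 54 dB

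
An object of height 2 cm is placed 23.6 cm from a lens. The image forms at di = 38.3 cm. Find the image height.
hi = (-di/do) × ho = -3.246 cm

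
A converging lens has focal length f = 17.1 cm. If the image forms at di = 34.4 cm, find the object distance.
1/do = 1/f − 1/di → do = 34 cm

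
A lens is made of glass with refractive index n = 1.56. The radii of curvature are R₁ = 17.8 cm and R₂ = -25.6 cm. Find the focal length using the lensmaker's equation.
1/f = (n − 1)(1/R₁ − 1/R₂) → f = 18.75 cm (converging lens)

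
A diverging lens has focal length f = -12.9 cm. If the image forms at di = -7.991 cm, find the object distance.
1/do = 1/f − 1/di → do = 21 cm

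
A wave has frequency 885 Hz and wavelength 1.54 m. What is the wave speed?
v = fλ = 1363 m/s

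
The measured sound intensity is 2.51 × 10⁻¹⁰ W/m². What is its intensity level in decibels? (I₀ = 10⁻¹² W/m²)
β = 10·log₁₀(I/I₀) = 24 dB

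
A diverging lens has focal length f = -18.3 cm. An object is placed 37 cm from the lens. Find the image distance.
1/di = 1/f − 1/do → di = -12.24 cm (virtual image)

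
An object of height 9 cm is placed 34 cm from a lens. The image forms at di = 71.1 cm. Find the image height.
hi = (-di/do) × ho = -18.82 cm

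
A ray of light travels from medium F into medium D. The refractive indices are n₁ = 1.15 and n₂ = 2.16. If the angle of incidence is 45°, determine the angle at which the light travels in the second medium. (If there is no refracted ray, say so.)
sin θ₂ = (n₁/n₂)·sin θ₁ = 0.3765 → θ₂ = 22.12°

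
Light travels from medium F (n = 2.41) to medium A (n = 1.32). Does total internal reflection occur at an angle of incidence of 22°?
θc = arcsin(n₂/n₁) = 33.21°; 22° < θc, so no — the ray refracts.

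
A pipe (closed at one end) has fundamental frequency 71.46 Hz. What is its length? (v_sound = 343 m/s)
L = v/(4f₁) = 1.2 m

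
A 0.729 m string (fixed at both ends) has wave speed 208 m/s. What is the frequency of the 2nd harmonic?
fₙ = nv/(2L) = 285.3 Hz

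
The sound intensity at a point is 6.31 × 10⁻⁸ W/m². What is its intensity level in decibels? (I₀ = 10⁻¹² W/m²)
β = 10·log₁₀(I/I₀) = 48 dB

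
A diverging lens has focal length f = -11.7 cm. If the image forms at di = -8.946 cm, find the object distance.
1/do = 1/f − 1/di → do = 38.01 cm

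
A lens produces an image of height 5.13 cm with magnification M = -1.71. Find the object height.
ho = |hi|/|M| = 3 cm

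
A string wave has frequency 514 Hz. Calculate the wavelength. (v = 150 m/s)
λ = v/f = 0.2918 m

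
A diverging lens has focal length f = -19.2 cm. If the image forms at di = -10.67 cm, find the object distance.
1/do = 1/f − 1/di → do = 24.02 cm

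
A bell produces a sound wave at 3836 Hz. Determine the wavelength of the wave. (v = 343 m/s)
λ = v/f = 0.08942 m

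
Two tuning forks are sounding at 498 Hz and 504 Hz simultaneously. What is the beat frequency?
6 Hz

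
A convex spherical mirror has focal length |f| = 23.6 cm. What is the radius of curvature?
R = 2|f| = 47.2 cm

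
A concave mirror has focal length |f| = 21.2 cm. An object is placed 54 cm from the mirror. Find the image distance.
f = +21.2 cm (concave); 1/di = 1/f − 1/do → di = 34.9 cm (real image, in front of mirror)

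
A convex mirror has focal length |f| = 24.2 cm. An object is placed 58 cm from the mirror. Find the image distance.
f = −24.2 cm (convex); 1/di = 1/f − 1/do → di = -17.08 cm (virtual image, behind mirror)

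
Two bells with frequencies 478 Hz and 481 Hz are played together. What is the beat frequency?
3 Hz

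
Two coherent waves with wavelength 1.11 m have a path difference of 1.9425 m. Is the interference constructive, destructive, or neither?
neither (partial) — path difference = 1.75λ, neither a whole number of wavelengths nor an odd multiple of λ/2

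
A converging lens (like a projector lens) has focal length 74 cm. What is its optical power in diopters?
P = 1/f = 1.351 D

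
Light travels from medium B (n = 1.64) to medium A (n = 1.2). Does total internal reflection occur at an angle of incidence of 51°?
θc = arcsin(n₂/n₁) = 47.03°; 51° > θc, so yes — total internal reflection.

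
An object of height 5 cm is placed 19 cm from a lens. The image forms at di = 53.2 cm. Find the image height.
hi = (-di/do) × ho = -14 cm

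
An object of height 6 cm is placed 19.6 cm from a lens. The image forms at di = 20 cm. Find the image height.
hi = (-di/do) × ho = -6.122 cm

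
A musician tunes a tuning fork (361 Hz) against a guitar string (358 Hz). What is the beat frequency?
3 Hz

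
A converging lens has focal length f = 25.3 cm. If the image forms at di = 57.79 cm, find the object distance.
1/do = 1/f − 1/di → do = 45 cm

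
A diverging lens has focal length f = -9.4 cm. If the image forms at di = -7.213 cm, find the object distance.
1/do = 1/f − 1/di → do = 31 cm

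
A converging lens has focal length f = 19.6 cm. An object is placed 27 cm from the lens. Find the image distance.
1/di = 1/f − 1/do → di = 71.51 cm (real image)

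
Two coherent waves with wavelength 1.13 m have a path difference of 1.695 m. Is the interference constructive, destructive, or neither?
destructive — path difference = 1.5λ, an odd multiple of λ/2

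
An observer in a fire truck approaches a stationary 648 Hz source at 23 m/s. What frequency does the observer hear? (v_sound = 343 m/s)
f_obs = f·(v + v_o)/v = 691.5 Hz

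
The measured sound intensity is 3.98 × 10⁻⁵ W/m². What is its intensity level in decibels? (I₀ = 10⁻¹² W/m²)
β = 10·log₁₀(I/I₀) = 76 dB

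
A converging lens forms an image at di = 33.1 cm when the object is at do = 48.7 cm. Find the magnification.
M = −di/do = -0.6797 (inverted image)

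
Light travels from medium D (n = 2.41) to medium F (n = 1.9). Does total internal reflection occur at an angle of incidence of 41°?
θc = arcsin(n₂/n₁) = 52.03°; 41° < θc, so no — the ray refracts.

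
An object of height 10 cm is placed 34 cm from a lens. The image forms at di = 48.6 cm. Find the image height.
hi = (-di/do) × ho = -14.29 cm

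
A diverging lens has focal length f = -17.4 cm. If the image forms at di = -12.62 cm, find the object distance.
1/do = 1/f − 1/di → do = 45.94 cm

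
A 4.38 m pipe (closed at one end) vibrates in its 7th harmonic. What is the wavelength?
λₙ = 4L/n = 2.503 m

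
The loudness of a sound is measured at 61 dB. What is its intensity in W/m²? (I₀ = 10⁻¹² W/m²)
I = I₀·10^(β/10) = 1.26 × 10⁻⁶ W/m²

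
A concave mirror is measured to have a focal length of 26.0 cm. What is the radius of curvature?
R = 2|f| = 52 cm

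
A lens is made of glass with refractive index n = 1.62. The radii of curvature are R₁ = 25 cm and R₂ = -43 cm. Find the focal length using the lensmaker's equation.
1/f = (n − 1)(1/R₁ − 1/R₂) → f = 25.5 cm (converging lens)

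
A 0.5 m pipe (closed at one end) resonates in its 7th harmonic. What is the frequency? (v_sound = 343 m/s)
fₙ = nv/(4L) = 1200 Hz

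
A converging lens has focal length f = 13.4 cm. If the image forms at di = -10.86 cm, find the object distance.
1/do = 1/f − 1/di → do = 5.999 cm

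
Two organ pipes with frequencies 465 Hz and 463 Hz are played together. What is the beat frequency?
2 Hz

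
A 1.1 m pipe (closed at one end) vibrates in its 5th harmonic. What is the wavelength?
λₙ = 4L/n = 0.88 m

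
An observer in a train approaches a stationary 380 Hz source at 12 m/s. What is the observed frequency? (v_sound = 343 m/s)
f_obs = f·(v + v_o)/v = 393.3 Hz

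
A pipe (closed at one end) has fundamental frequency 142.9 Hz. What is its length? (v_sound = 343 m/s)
L = v/(4f₁) = 0.6001 m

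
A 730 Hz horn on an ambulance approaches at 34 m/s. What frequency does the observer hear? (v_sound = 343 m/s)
f_obs = f·v/(v − v_s) = 810.3 Hz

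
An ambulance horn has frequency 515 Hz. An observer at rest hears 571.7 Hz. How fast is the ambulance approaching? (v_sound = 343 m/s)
v_s = v·(1 − f/f_obs) = 34.02 m/s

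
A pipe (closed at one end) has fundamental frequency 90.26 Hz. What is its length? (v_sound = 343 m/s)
L = v/(4f₁) = 0.95 m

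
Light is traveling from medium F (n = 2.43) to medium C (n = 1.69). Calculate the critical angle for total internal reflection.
θc = arcsin(n₂/n₁) = 44.06°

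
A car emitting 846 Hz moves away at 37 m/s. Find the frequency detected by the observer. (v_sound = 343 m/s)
f_obs = f·v/(v + v_s) = 763.6 Hz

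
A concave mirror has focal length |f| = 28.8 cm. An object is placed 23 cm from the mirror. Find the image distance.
f = +28.8 cm (concave); 1/di = 1/f − 1/do → di = -114.2 cm (virtual image, behind mirror)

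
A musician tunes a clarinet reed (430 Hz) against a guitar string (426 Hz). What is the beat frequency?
4 Hz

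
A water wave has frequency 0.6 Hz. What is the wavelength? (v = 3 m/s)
λ = v/f = 5 m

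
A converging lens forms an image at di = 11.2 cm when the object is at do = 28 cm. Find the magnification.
M = −di/do = -0.4 (inverted image)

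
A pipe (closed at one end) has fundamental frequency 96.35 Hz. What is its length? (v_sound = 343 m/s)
L = v/(4f₁) = 0.89 m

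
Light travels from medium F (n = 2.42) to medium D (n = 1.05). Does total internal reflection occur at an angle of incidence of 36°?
θc = arcsin(n₂/n₁) = 25.71°; 36° > θc, so yes — total internal reflection.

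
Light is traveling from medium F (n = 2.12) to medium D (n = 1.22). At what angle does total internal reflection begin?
θc = arcsin(n₂/n₁) = 35.13°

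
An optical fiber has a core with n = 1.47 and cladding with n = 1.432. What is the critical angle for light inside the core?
θc = arcsin(n_cladding/n_core) = 76.94°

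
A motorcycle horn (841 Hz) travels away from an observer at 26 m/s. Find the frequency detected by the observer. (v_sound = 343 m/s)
f_obs = f·v/(v + v_s) = 781.7 Hz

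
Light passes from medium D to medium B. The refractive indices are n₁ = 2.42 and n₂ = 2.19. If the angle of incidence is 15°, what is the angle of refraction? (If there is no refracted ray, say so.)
sin θ₂ = (n₁/n₂)·sin θ₁ = 0.286 → θ₂ = 16.62°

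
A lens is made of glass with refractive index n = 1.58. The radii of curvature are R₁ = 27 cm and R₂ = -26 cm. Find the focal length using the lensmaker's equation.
1/f = (n − 1)(1/R₁ − 1/R₂) → f = 22.84 cm (converging lens)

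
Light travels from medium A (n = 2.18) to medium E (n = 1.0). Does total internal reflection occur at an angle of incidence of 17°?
θc = arcsin(n₂/n₁) = 27.3°; 17° < θc, so no — the ray refracts.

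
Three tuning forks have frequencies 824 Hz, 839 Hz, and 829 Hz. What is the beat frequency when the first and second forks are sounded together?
15 Hz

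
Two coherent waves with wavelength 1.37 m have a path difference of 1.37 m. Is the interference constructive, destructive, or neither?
constructive — path difference = 1λ, a whole number of wavelengths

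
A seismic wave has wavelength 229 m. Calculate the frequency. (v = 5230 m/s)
f = v/λ = 22.84 Hz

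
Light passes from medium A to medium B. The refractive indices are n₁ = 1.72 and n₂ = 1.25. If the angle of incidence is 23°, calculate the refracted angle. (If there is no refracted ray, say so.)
sin θ₂ = (n₁/n₂)·sin θ₁ = 0.5376 → θ₂ = 32.52°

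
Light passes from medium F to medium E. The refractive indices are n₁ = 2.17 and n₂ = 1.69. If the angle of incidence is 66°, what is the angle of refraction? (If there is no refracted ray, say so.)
sin θ₂ = (n₁/n₂)·sin θ₁ = 1.173 > 1, so there is no refracted ray — the light undergoes total internal reflection.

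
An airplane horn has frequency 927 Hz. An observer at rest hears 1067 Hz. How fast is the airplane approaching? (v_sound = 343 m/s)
v_s = v·(1 − f/f_obs) = 45 m/s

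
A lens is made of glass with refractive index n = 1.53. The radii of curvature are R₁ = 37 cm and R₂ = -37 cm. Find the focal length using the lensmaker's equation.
1/f = (n − 1)(1/R₁ − 1/R₂) → f = 34.91 cm (converging lens)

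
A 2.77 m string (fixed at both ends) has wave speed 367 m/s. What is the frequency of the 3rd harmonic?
fₙ = nv/(2L) = 198.7 Hz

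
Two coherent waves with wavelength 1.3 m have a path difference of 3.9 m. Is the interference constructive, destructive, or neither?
constructive — path difference = 3λ, a whole number of wavelengths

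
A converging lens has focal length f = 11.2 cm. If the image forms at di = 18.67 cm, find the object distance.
1/do = 1/f − 1/di → do = 27.99 cm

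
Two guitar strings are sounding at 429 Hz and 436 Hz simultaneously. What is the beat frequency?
7 Hz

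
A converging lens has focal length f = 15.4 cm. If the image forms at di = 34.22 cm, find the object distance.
1/do = 1/f − 1/di → do = 28 cm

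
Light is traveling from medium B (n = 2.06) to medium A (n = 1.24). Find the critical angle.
θc = arcsin(n₂/n₁) = 37.01°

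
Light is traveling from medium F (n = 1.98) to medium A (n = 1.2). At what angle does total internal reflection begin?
θc = arcsin(n₂/n₁) = 37.31°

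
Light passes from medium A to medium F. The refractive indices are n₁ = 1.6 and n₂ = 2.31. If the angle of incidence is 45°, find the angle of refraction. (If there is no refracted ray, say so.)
sin θ₂ = (n₁/n₂)·sin θ₁ = 0.4898 → θ₂ = 29.33°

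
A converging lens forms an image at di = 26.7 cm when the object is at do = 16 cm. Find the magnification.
M = −di/do = -1.669 (inverted image)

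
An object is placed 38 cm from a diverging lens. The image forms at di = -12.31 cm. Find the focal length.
1/f = 1/do + 1/di → f = -18.21 cm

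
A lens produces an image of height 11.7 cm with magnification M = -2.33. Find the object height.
ho = |hi|/|M| = 5.021 cm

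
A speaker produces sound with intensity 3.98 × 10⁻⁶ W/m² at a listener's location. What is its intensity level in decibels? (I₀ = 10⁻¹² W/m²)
β = 10·log₁₀(I/I₀) = 66 dB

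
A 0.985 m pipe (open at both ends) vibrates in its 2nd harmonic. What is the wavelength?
λₙ = 2L/n = 0.985 m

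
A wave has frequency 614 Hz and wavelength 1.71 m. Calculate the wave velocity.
v = fλ = 1050 m/s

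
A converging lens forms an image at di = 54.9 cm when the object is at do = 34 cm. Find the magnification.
M = −di/do = -1.615 (inverted image)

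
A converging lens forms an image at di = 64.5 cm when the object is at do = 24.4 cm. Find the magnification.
M = −di/do = -2.643 (inverted image)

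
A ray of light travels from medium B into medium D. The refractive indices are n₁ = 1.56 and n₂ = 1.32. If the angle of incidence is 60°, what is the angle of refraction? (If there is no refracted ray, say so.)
sin θ₂ = (n₁/n₂)·sin θ₁ = 1.023 > 1, so there is no refracted ray — the light undergoes total internal reflection.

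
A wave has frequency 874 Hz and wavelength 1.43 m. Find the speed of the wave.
v = fλ = 1250 m/s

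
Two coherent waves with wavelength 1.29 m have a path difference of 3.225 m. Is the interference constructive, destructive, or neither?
destructive — path difference = 2.5λ, an odd multiple of λ/2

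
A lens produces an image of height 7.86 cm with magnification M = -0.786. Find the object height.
ho = |hi|/|M| = 10 cm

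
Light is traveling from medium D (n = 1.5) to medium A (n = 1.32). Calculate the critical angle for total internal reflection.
θc = arcsin(n₂/n₁) = 61.64°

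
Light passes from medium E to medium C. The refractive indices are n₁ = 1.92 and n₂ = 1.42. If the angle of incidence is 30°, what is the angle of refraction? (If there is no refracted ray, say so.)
sin θ₂ = (n₁/n₂)·sin θ₁ = 0.6761 → θ₂ = 42.54°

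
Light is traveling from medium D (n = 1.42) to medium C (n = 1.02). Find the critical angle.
θc = arcsin(n₂/n₁) = 45.92°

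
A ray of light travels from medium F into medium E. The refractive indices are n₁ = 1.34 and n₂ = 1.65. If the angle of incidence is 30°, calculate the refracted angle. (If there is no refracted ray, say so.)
sin θ₂ = (n₁/n₂)·sin θ₁ = 0.4061 → θ₂ = 23.96°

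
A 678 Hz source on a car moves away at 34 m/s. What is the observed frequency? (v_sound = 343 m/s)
f_obs = f·v/(v + v_s) = 616.9 Hz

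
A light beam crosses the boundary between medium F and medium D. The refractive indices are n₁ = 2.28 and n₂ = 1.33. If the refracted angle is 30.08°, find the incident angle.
sin θ₁ = (n₂/n₁)·sin θ₂ → θ₁ = 17°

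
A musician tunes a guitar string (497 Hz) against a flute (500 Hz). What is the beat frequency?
3 Hz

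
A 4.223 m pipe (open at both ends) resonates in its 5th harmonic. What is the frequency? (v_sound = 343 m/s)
fₙ = nv/(2L) = 203.1 Hz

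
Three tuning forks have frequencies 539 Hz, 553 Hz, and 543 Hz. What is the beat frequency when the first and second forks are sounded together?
14 Hz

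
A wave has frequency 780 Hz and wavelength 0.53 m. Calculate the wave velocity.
v = fλ = 413.4 m/s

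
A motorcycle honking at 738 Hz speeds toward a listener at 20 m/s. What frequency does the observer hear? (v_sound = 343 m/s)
f_obs = f·v/(v − v_s) = 783.7 Hz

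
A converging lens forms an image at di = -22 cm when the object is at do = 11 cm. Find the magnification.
M = −di/do = 2 (upright image)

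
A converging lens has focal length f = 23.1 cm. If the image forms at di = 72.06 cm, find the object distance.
1/do = 1/f − 1/di → do = 34 cm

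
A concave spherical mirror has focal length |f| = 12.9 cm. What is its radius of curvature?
R = 2|f| = 25.8 cm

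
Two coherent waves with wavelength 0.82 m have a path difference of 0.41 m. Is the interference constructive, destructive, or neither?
destructive — path difference = 0.5λ, an odd multiple of λ/2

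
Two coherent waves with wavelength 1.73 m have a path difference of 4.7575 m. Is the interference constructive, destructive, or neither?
neither (partial) — path difference = 2.75λ, neither a whole number of wavelengths nor an odd multiple of λ/2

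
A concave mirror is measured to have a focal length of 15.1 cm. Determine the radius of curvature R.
R = 2|f| = 30.2 cm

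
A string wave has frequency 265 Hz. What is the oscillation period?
T = 1/f = 0.003774 s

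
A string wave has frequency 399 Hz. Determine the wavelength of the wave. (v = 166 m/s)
λ = v/f = 0.416 m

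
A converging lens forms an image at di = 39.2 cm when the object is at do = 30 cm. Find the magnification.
M = −di/do = -1.307 (inverted image)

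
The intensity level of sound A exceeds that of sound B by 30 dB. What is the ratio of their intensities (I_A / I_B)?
I_A/I_B = 10^(Δβ/10) = 1000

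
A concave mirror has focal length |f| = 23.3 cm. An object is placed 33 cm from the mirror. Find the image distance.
f = +23.3 cm (concave); 1/di = 1/f − 1/do → di = 79.27 cm (real image, in front of mirror)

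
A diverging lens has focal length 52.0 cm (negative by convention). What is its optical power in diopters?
P = 1/f = -1.923 D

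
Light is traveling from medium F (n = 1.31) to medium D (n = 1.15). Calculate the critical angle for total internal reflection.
θc = arcsin(n₂/n₁) = 61.39°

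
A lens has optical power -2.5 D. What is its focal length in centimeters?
f = 1/P = -40 cm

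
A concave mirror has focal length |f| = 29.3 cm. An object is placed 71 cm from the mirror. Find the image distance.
f = +29.3 cm (concave); 1/di = 1/f − 1/do → di = 49.89 cm (real image, in front of mirror)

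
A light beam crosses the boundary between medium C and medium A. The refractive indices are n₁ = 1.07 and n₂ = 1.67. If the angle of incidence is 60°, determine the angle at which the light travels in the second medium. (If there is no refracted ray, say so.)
sin θ₂ = (n₁/n₂)·sin θ₁ = 0.5549 → θ₂ = 33.7°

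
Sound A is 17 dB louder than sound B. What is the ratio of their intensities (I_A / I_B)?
I_A/I_B = 10^(Δβ/10) = 50.12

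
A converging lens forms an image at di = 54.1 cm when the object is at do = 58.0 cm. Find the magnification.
M = −di/do = -0.9328 (inverted image)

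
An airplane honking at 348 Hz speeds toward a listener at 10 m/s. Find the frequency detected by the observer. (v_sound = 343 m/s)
f_obs = f·v/(v − v_s) = 358.5 Hz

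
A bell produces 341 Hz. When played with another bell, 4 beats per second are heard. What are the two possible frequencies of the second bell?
f₂ = 341 ± 4 Hz → 345 Hz or 337 Hz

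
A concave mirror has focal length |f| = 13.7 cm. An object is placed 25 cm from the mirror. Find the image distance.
f = +13.7 cm (concave); 1/di = 1/f − 1/do → di = 30.31 cm (real image, in front of mirror)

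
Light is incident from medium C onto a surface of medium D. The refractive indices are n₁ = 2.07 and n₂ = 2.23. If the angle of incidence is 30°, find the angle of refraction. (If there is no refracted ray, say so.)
sin θ₂ = (n₁/n₂)·sin θ₁ = 0.4641 → θ₂ = 27.65°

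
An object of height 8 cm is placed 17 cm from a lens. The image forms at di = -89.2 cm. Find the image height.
hi = (-di/do) × ho = 41.98 cm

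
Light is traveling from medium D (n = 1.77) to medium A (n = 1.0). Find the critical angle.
θc = arcsin(n₂/n₁) = 34.4°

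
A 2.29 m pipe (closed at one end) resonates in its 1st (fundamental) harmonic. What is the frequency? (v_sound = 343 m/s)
fₙ = nv/(4L) = 37.45 Hz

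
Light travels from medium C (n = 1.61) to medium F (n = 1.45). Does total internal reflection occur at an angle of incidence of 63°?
θc = arcsin(n₂/n₁) = 64.24°; 63° < θc, so no — the ray refracts.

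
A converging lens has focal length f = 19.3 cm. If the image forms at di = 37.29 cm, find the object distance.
1/do = 1/f − 1/di → do = 40.01 cm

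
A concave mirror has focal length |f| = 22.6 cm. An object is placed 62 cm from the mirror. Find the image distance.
f = +22.6 cm (concave); 1/di = 1/f − 1/do → di = 35.56 cm (real image, in front of mirror)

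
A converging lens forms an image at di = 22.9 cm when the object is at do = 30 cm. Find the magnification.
M = −di/do = -0.7633 (inverted image)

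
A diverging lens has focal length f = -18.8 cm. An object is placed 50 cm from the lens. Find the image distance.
1/di = 1/f − 1/do → di = -13.66 cm (virtual image)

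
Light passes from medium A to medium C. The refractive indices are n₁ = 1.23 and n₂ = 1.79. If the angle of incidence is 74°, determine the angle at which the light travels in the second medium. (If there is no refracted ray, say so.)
sin θ₂ = (n₁/n₂)·sin θ₁ = 0.6605 → θ₂ = 41.34°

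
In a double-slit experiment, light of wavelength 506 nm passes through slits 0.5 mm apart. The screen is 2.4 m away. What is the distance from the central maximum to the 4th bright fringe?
y = mλL/d = 9.715 mm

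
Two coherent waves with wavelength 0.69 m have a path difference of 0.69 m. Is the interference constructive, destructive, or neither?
constructive — path difference = 1λ, a whole number of wavelengths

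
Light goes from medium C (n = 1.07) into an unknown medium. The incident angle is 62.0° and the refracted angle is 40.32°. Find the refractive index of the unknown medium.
n₂ = n₁·sin θ₁ / sin θ₂ = 1.46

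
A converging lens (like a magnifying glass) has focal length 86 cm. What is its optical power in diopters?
P = 1/f = 1.163 D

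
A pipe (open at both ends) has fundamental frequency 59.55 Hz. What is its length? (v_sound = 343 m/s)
L = v/(2f₁) = 2.88 m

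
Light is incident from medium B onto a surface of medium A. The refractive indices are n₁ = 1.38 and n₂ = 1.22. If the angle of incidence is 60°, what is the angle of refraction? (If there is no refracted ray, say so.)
sin θ₂ = (n₁/n₂)·sin θ₁ = 0.9796 → θ₂ = 78.41°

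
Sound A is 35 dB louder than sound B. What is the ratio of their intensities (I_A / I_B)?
I_A/I_B = 10^(Δβ/10) = 3162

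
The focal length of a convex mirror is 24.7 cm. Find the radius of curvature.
R = 2|f| = 49.4 cm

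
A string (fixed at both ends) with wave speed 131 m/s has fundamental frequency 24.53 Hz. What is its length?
L = v/(2f₁) = 2.67 m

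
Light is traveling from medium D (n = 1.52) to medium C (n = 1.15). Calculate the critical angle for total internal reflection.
θc = arcsin(n₂/n₁) = 49.16°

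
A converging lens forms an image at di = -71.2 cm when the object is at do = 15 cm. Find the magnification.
M = −di/do = 4.747 (upright image)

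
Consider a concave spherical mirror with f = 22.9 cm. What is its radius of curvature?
R = 2|f| = 45.8 cm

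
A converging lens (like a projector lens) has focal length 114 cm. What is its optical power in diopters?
P = 1/f = 0.8772 D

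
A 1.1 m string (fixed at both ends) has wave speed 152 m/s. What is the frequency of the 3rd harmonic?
fₙ = nv/(2L) = 207.3 Hz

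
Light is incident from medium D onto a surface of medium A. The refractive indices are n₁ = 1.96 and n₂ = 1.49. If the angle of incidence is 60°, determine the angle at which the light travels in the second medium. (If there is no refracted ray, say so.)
sin θ₂ = (n₁/n₂)·sin θ₁ = 1.139 > 1, so there is no refracted ray — the light undergoes total internal reflection.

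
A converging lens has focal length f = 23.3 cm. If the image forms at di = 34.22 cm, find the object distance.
1/do = 1/f − 1/di → do = 73.02 cm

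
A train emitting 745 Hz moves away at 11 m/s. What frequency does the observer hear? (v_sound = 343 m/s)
f_obs = f·v/(v + v_s) = 721.9 Hz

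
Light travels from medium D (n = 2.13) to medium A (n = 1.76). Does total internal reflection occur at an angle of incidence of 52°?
θc = arcsin(n₂/n₁) = 55.72°; 52° < θc, so no — the ray refracts.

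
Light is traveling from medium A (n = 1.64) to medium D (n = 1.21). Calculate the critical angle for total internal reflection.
θc = arcsin(n₂/n₁) = 47.54°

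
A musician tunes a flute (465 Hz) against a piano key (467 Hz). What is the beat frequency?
2 Hz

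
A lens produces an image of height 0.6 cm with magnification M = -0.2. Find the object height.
ho = |hi|/|M| = 3 cm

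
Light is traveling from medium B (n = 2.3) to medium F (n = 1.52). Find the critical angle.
θc = arcsin(n₂/n₁) = 41.37°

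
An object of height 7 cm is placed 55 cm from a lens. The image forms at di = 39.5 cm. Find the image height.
hi = (-di/do) × ho = -5.027 cm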